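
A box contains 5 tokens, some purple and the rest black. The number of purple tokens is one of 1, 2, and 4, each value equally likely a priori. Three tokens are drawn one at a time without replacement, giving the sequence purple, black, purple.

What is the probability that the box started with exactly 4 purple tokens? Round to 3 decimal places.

0.667

Compute the likelihood of the observed sequence for each case: P(data | r = 1) = (1/5)(4/4)(0/3) = 0; P(data | r = 2) = (2/5)(3/4)(1/3) = 1/10; P(data | r = 4) = (4/5)(1/4)(3/3) = 1/5.
Multiplying each by its prior: 1/3 · 0 = 0, 1/3 · 1/10 = 1/30, 1/3 · 1/5 = 1/15; summing to 1/10.
By Bayes' rule, P(r = 4 | data) = (1/15) / (1/10) = 2/3.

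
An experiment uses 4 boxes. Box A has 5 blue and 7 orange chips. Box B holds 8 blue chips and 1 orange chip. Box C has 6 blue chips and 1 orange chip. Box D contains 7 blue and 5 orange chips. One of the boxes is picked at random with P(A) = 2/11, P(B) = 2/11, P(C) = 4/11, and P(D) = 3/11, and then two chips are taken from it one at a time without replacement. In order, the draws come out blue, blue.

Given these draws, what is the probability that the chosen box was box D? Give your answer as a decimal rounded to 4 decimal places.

Under each hypothesis, the probability of the observed sequence is: P(data | box A) = (5/12)(4/11) = 0.15152; P(data | box B) = (8/9)(7/8) = 0.77778; P(data | box C) = (6/7)(5/6) = 0.71429; P(data | box D) = (7/12)(6/11) = 0.31818.
Weighting by the prior gives 2/11 · 0.15152 = 0.027548, 2/11 · 0.77778 = 0.14141, 4/11 · 0.71429 = 0.25974, 3/11 · 0.31818 = 0.086777; these sum to 0.51548.
By Bayes' rule, P(box D | data) = (0.086777) / (0.51548) = 0.16834.

0.1683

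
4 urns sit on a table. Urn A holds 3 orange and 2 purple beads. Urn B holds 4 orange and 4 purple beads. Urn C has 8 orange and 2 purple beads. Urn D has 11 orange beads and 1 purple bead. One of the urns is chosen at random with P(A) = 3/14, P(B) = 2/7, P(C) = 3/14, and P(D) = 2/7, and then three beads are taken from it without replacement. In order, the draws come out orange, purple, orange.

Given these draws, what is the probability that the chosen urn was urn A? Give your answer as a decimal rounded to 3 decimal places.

Under each hypothesis, the probability of the observed sequence is: P(data | urn A) = (3/5)(2/4)(2/3) = 1/5; P(data | urn B) = (4/8)(4/7)(3/6) = 1/7; P(data | urn C) = (8/10)(2/9)(7/8) = 7/45; P(data | urn D) = (11/12)(1/11)(10/10) = 1/12.
Weighting by the prior gives 3/14 · 1/5 = 3/70, 2/7 · 1/7 = 2/49, 3/14 · 7/45 = 1/30, 2/7 · 1/12 = 1/42; with total 69/490.
Therefore the posterior P(urn A | data) = (3/70) / (69/490) = 7/23.

0.304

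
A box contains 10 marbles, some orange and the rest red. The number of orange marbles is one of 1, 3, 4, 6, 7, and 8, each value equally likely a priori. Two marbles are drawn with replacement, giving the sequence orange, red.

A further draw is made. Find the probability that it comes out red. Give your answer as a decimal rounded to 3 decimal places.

0.490

For each hypothesis, P(data | H) works out to: P(data | r = 1) = (1/10)(9/10) = 9/100; P(data | r = 3) = (3/10)(7/10) = 21/100; P(data | r = 4) = (4/10)(6/10) = 6/25; P(data | r = 6) = (6/10)(4/10) = 6/25; P(data | r = 7) = (7/10)(3/10) = 21/100; P(data | r = 8) = (8/10)(2/10) = 4/25.
Weighting by the prior gives 1/6 · 9/100 = 3/200, 1/6 · 21/100 = 7/200, 1/6 · 6/25 = 1/25, 1/6 · 6/25 = 1/25, 1/6 · 21/100 = 7/200, 1/6 · 4/25 = 2/75; with total 23/120.
Dividing through by the total gives posterior P(r = 1 | data) = 0.078261, P(r = 3 | data) = 0.18261, P(r = 4 | data) = 0.2087, P(r = 6 | data) = 0.2087, P(r = 7 | data) = 0.18261, P(r = 8 | data) = 0.13913.
So P(red next | data) = Σ P(red next | H) P(H | data) = (9/10)(0.078261) + (7/10)(0.18261) + (3/5)(0.2087) + (2/5)(0.2087) + (3/10)(0.18261) + (1/5)(0.13913) = 0.48957.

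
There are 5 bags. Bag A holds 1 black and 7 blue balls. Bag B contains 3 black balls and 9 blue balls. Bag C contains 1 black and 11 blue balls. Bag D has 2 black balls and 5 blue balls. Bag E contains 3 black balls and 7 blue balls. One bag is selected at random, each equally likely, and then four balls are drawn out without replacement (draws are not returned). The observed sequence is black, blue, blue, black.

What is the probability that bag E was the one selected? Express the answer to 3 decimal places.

Compute the likelihood of the observed sequence for each case: P(data | bag A) = (1/8)(7/7)(6/6)(0/5) = 0; P(data | bag B) = (3/12)(9/11)(8/10)(2/9) = 0.036364; P(data | bag C) = (1/12)(11/11)(10/10)(0/9) = 0; P(data | bag D) = (2/7)(5/6)(4/5)(1/4) = 0.047619; P(data | bag E) = (3/10)(7/9)(6/8)(2/7) = 0.05.
The prior-weighted likelihoods are 1/5 · 0 = 0, 1/5 · 0.036364 = 0.0072727, 1/5 · 0 = 0, 1/5 · 0.047619 = 0.0095238, 1/5 · 0.05 = 0.01; summing to 0.026797.
So P(bag E | data) = (0.01) / (0.026797) = 0.37318.

0.373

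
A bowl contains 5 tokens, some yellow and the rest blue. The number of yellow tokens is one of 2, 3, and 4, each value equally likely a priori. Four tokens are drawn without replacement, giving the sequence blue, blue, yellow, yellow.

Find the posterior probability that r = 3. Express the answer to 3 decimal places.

0.500

The likelihood of the observed sequence under each hypothesis: P(data | r = 2) = (3/5)(2/4)(2/3)(1/2) = 1/10; P(data | r = 3) = (2/5)(1/4)(3/3)(2/2) = 1/10; P(data | r = 4) = (1/5)(0/4) = 0.
The prior-weighted likelihoods are 1/3 · 1/10 = 1/30, 1/3 · 1/10 = 1/30, 1/3 · 0 = 0; summing to 1/15.
By Bayes' rule, P(r = 3 | data) = (1/30) / (1/15) = 1/2.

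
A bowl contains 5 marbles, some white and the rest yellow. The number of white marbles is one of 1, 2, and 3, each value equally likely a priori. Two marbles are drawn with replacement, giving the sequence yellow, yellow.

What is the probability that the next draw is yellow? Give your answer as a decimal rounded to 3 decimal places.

Compute the likelihood of the observed sequence for each case: P(data | r = 1) = (4/5)(4/5) = 16/25; P(data | r = 2) = (3/5)(3/5) = 9/25; P(data | r = 3) = (2/5)(2/5) = 4/25.
Weighting by the prior gives 1/3 · 16/25 = 16/75, 1/3 · 9/25 = 3/25, 1/3 · 4/25 = 4/75; these sum to 29/75.
Normalising, the posterior is P(r = 1 | data) = 16/29, P(r = 2 | data) = 9/29, P(r = 3 | data) = 4/29.
The predictive probability is P(yellow next | data) = (4/5)(16/29) + (3/5)(9/29) + (2/5)(4/29) = 99/145.

0.683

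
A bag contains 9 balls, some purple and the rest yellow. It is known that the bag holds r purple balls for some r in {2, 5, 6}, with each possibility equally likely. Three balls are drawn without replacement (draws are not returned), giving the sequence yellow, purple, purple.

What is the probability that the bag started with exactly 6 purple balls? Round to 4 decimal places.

0.4891

Under each hypothesis, the probability of the observed sequence is: P(data | r = 2) = (7/9)(2/8)(1/7) = 1/36; P(data | r = 5) = (4/9)(5/8)(4/7) = 10/63; P(data | r = 6) = (3/9)(6/8)(5/7) = 5/28.
Weighting by the prior gives 1/3 · 1/36 = 1/108, 1/3 · 10/63 = 10/189, 1/3 · 5/28 = 5/84; summing to 23/189.
Therefore the posterior P(r = 6 | data) = (5/84) / (23/189) = 45/92.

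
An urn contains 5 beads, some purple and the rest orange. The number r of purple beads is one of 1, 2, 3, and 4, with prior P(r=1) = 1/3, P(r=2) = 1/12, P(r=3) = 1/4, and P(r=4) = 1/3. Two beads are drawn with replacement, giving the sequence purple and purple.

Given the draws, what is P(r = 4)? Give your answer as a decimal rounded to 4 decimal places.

Under each hypothesis, the probability of the observed sequence is: P(data | r = 1) = (1/5)(1/5) = 1/25; P(data | r = 2) = (2/5)(2/5) = 4/25; P(data | r = 3) = (3/5)(3/5) = 9/25; P(data | r = 4) = (4/5)(4/5) = 16/25.
Weighting by the prior gives 1/3 · 1/25 = 1/75, 1/12 · 4/25 = 1/75, 1/4 · 9/25 = 9/100, 1/3 · 16/25 = 16/75; summing to 33/100.
So P(r = 4 | data) = (16/75) / (33/100) = 64/99.

0.6465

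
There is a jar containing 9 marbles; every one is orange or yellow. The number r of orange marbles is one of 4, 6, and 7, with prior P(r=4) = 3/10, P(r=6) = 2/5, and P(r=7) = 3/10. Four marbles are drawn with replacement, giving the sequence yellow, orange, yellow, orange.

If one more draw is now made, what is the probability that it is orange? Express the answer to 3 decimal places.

0.601

Compute the likelihood of the observed sequence for each case: P(data | r = 4) = (5/9)(4/9)(5/9)(4/9) = 0.060966; P(data | r = 6) = (3/9)(6/9)(3/9)(6/9) = 0.049383; P(data | r = 7) = (2/9)(7/9)(2/9)(7/9) = 0.029873.
Multiplying each by its prior: 3/10 · 0.060966 = 0.01829, 2/5 · 0.049383 = 0.019753, 3/10 · 0.029873 = 0.008962; these sum to 0.047005.
The posterior is then P(r = 4 | data) = 0.38911, P(r = 6 | data) = 0.42023, P(r = 7 | data) = 0.19066.
So P(orange next | data) = Σ P(orange next | H) P(H | data) = (4/9)(0.38911) + (2/3)(0.42023) + (7/9)(0.19066) = 0.60138.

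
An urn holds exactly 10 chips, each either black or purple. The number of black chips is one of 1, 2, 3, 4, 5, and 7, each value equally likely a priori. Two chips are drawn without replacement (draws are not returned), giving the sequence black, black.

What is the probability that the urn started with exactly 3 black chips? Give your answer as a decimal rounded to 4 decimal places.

Under each hypothesis, the probability of the observed sequence is: P(data | r = 1) = (1/10)(0/9) = 0; P(data | r = 2) = (2/10)(1/9) = 1/45; P(data | r = 3) = (3/10)(2/9) = 1/15; P(data | r = 4) = (4/10)(3/9) = 2/15; P(data | r = 5) = (5/10)(4/9) = 2/9; P(data | r = 7) = (7/10)(6/9) = 7/15.
Weighting by the prior gives 1/6 · 0 = 0, 1/6 · 1/45 = 1/270, 1/6 · 1/15 = 1/90, 1/6 · 2/15 = 1/45, 1/6 · 2/9 = 1/27, 1/6 · 7/15 = 7/90; summing to 41/270.
Therefore the posterior P(r = 3 | data) = (1/90) / (41/270) = 3/41.

0.0732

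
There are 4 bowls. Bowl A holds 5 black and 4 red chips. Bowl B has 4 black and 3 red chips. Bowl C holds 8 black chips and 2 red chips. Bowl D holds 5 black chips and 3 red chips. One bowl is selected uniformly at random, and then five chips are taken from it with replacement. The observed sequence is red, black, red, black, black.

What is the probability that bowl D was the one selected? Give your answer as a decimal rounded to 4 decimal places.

The likelihood of the observed sequence under each hypothesis: P(data | bowl A) = (4/9)(5/9)(4/9)(5/9)(5/9) = 0.03387; P(data | bowl B) = (3/7)(4/7)(3/7)(4/7)(4/7) = 0.034271; P(data | bowl C) = (2/10)(8/10)(2/10)(8/10)(8/10) = 0.02048; P(data | bowl D) = (3/8)(5/8)(3/8)(5/8)(5/8) = 0.034332.
The prior-weighted likelihoods are 1/4 · 0.03387 = 0.0084675, 1/4 · 0.034271 = 0.0085679, 1/4 · 0.02048 = 0.00512, 1/4 · 0.034332 = 0.0085831; with total 0.030738.
By Bayes' rule, P(bowl D | data) = (0.0085831) / (0.030738) = 0.27923.

0.2792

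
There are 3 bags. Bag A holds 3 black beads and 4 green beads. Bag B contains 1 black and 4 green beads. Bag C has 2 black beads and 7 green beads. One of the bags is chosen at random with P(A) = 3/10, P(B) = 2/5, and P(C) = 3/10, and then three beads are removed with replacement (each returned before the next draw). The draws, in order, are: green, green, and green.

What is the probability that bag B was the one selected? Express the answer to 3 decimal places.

Under each hypothesis, the probability of the observed sequence is: P(data | bag A) = (4/7)(4/7)(4/7) = 0.18659; P(data | bag B) = (4/5)(4/5)(4/5) = 0.512; P(data | bag C) = (7/9)(7/9)(7/9) = 0.47051.
Multiplying each by its prior: 3/10 · 0.18659 = 0.055977, 2/5 · 0.512 = 0.2048, 3/10 · 0.47051 = 0.14115; these sum to 0.40193.
By Bayes' rule, P(bag B | data) = (0.2048) / (0.40193) = 0.50954.

0.510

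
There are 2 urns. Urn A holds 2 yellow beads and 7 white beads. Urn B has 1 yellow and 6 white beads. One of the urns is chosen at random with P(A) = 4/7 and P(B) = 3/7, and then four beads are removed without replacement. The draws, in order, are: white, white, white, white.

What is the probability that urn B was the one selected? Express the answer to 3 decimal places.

0.536

Under each hypothesis, the probability of the observed sequence is: P(data | urn A) = (7/9)(6/8)(5/7)(4/6) = 5/18; P(data | urn B) = (6/7)(5/6)(4/5)(3/4) = 3/7.
The prior-weighted likelihoods are 4/7 · 5/18 = 10/63, 3/7 · 3/7 = 9/49; with total 151/441.
Therefore the posterior P(urn B | data) = (9/49) / (151/441) = 81/151.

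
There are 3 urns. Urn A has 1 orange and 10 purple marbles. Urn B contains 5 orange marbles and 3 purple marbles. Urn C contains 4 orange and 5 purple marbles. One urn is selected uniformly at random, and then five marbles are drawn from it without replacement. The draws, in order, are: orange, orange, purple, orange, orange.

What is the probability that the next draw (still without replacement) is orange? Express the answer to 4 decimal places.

For each hypothesis, P(data | H) works out to: P(data | urn A) = (1/11)(0/10) = 0; P(data | urn B) = (5/8)(4/7)(3/6)(3/5)(2/4) = 0.053571; P(data | urn C) = (4/9)(3/8)(5/7)(2/6)(1/5) = 0.0079365.
Multiplying each by its prior: 1/3 · 0 = 0, 1/3 · 0.053571 = 0.017857, 1/3 · 0.0079365 = 0.0026455; summing to 0.020503.
Normalising, the posterior is P(urn A | data) = 0, P(urn B | data) = 0.87097, P(urn C | data) = 0.12903.
So P(orange next | data) = Σ P(orange next | H) P(H | data) = (1/3)(0.87097) + (0)(0.12903) = 0.29032.

0.2903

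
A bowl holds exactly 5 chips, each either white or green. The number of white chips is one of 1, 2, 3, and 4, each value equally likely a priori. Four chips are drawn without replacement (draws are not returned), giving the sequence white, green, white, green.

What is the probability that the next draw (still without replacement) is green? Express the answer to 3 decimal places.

0.500

For each hypothesis, P(data | H) works out to: P(data | r = 1) = (1/5)(4/4)(0/3) = 0; P(data | r = 2) = (2/5)(3/4)(1/3)(2/2) = 1/10; P(data | r = 3) = (3/5)(2/4)(2/3)(1/2) = 1/10; P(data | r = 4) = (4/5)(1/4)(3/3)(0/2) = 0.
Multiplying each by its prior: 1/4 · 0 = 0, 1/4 · 1/10 = 1/40, 1/4 · 1/10 = 1/40, 1/4 · 0 = 0; these sum to 1/20.
Dividing through by the total gives posterior P(r = 1 | data) = 0, P(r = 2 | data) = 1/2, P(r = 3 | data) = 1/2, P(r = 4 | data) = 0.
Averaging over the posterior, P(green next | data) = (1)(1/2) + (0)(1/2) = 1/2.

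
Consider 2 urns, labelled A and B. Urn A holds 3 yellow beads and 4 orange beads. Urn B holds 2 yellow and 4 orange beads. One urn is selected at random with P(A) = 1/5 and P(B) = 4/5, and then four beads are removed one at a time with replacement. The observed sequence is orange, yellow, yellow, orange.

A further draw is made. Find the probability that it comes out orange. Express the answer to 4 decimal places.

Under each hypothesis, the probability of the observed sequence is: P(data | urn A) = (4/7)(3/7)(3/7)(4/7) = 0.059975; P(data | urn B) = (4/6)(2/6)(2/6)(4/6) = 0.049383.
The prior-weighted likelihoods are 1/5 · 0.059975 = 0.011995, 4/5 · 0.049383 = 0.039506; summing to 0.051501.
The posterior is then P(urn A | data) = 0.23291, P(urn B | data) = 0.76709.
The predictive probability is P(orange next | data) = (4/7)(0.23291) + (2/3)(0.76709) = 0.64449.

0.6445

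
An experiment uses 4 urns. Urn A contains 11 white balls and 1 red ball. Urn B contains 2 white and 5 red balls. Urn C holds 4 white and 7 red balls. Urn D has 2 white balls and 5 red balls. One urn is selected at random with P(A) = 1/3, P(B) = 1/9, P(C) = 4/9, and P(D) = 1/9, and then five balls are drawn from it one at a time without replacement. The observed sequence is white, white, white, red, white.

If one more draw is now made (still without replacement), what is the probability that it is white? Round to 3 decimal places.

0.954

Under each hypothesis, the probability of the observed sequence is: P(data | urn A) = (11/12)(10/11)(9/10)(1/9)(8/8) = 0.083333; P(data | urn B) = (2/7)(1/6)(0/5) = 0; P(data | urn C) = (4/11)(3/10)(2/9)(7/8)(1/7) = 0.0030303; P(data | urn D) = (2/7)(1/6)(0/5) = 0.
The prior-weighted likelihoods are 1/3 · 0.083333 = 0.027778, 1/9 · 0 = 0, 4/9 · 0.0030303 = 0.0013468, 1/9 · 0 = 0; summing to 0.029125.
Normalising, the posterior is P(urn A | data) = 0.95376, P(urn B | data) = 0, P(urn C | data) = 0.046243, P(urn D | data) = 0.
So P(white next | data) = Σ P(white next | H) P(H | data) = (1)(0.95376) + (0)(0.046243) = 0.95376.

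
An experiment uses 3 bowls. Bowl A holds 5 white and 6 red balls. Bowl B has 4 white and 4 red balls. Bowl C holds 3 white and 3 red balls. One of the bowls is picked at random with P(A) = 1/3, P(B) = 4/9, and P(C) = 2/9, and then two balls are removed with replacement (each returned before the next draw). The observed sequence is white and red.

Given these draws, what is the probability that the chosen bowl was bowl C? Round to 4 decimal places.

Compute the likelihood of the observed sequence for each case: P(data | bowl A) = (5/11)(6/11) = 30/121; P(data | bowl B) = (4/8)(4/8) = 1/4; P(data | bowl C) = (3/6)(3/6) = 1/4.
Weighting by the prior gives 1/3 · 30/121 = 10/121, 4/9 · 1/4 = 1/9, 2/9 · 1/4 = 1/18; summing to 181/726.
Hence P(bowl C | data) = (1/18) / (181/726) = 121/543.

0.2228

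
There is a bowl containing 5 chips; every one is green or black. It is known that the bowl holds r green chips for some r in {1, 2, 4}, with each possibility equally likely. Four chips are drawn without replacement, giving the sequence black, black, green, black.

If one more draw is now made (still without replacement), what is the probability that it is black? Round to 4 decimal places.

0.6667

The likelihood of the observed sequence under each hypothesis: P(data | r = 1) = (4/5)(3/4)(1/3)(2/2) = 1/5; P(data | r = 2) = (3/5)(2/4)(2/3)(1/2) = 1/10; P(data | r = 4) = (1/5)(0/4) = 0.
The prior-weighted likelihoods are 1/3 · 1/5 = 1/15, 1/3 · 1/10 = 1/30, 1/3 · 0 = 0; these sum to 1/10.
Dividing through by the total gives posterior P(r = 1 | data) = 2/3, P(r = 2 | data) = 1/3, P(r = 4 | data) = 0.
So P(black next | data) = Σ P(black next | H) P(H | data) = (1)(2/3) + (0)(1/3) = 2/3.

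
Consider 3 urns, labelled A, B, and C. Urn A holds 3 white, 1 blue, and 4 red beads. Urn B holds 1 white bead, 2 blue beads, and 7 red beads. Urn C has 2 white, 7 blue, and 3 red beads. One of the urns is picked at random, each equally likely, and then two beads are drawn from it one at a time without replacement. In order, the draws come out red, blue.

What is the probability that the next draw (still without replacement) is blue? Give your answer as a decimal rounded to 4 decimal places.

For each hypothesis, P(data | H) works out to: P(data | urn A) = (4/8)(1/7) = 0.071429; P(data | urn B) = (7/10)(2/9) = 0.15556; P(data | urn C) = (3/12)(7/11) = 0.15909.
The prior-weighted likelihoods are 1/3 · 0.071429 = 0.02381, 1/3 · 0.15556 = 0.051852, 1/3 · 0.15909 = 0.05303; these sum to 0.12869.
The posterior is then P(urn A | data) = 0.18501, P(urn B | data) = 0.40292, P(urn C | data) = 0.41207.
Averaging over the posterior, P(blue next | data) = (0)(0.18501) + (1/8)(0.40292) + (3/5)(0.41207) = 0.29761.

0.2976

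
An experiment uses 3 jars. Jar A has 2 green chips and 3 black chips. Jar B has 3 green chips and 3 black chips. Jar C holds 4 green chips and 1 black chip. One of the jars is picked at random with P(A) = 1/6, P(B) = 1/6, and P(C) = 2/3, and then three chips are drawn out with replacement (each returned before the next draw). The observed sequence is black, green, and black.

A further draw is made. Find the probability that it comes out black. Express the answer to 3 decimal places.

0.440

Compute the likelihood of the observed sequence for each case: P(data | jar A) = (3/5)(2/5)(3/5) = 0.144; P(data | jar B) = (3/6)(3/6)(3/6) = 0.125; P(data | jar C) = (1/5)(4/5)(1/5) = 0.032.
The prior-weighted likelihoods are 1/6 · 0.144 = 0.024, 1/6 · 0.125 = 0.020833, 2/3 · 0.032 = 0.021333; summing to 0.066167.
Dividing through by the total gives posterior P(jar A | data) = 0.36272, P(jar B | data) = 0.31486, P(jar C | data) = 0.32242.
So P(black next | data) = Σ P(black next | H) P(H | data) = (3/5)(0.36272) + (1/2)(0.31486) + (1/5)(0.32242) = 0.43955.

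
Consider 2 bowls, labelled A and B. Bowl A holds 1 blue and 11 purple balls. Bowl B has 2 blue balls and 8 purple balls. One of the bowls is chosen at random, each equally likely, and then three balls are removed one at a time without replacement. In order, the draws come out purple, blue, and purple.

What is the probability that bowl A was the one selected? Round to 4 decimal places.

Compute the likelihood of the observed sequence for each case: P(data | bowl A) = (11/12)(1/11)(10/10) = 1/12; P(data | bowl B) = (8/10)(2/9)(7/8) = 7/45.
The prior-weighted likelihoods are 1/2 · 1/12 = 1/24, 1/2 · 7/45 = 7/90; summing to 43/360.
Therefore the posterior P(bowl A | data) = (1/24) / (43/360) = 15/43.

0.3488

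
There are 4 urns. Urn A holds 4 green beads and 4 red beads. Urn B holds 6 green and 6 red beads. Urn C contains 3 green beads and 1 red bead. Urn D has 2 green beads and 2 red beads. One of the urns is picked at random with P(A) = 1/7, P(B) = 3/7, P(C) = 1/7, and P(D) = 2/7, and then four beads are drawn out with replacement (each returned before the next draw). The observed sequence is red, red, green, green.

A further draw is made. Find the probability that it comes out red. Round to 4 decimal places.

0.4786

For each hypothesis, P(data | H) works out to: P(data | urn A) = (4/8)(4/8)(4/8)(4/8) = 0.0625; P(data | urn B) = (6/12)(6/12)(6/12)(6/12) = 0.0625; P(data | urn C) = (1/4)(1/4)(3/4)(3/4) = 0.035156; P(data | urn D) = (2/4)(2/4)(2/4)(2/4) = 0.0625.
Weighting by the prior gives 1/7 · 0.0625 = 0.0089286, 3/7 · 0.0625 = 0.026786, 1/7 · 0.035156 = 0.0050223, 2/7 · 0.0625 = 0.017857; summing to 0.058594.
The posterior is then P(urn A | data) = 0.15238, P(urn B | data) = 0.45714, P(urn C | data) = 0.085714, P(urn D | data) = 0.30476.
So P(red next | data) = Σ P(red next | H) P(H | data) = (1/2)(0.15238) + (1/2)(0.45714) + (1/4)(0.085714) + (1/2)(0.30476) = 0.47857.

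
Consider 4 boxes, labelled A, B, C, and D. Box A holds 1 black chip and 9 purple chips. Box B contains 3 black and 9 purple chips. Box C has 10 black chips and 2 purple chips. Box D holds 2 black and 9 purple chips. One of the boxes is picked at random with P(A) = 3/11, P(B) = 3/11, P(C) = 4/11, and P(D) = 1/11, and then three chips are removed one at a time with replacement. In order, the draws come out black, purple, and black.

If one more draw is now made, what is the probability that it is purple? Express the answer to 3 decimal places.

Under each hypothesis, the probability of the observed sequence is: P(data | box A) = (1/10)(9/10)(1/10) = 0.009; P(data | box B) = (3/12)(9/12)(3/12) = 0.046875; P(data | box C) = (10/12)(2/12)(10/12) = 0.11574; P(data | box D) = (2/11)(9/11)(2/11) = 0.027047.
Multiplying each by its prior: 3/11 · 0.009 = 0.0024545, 3/11 · 0.046875 = 0.012784, 4/11 · 0.11574 = 0.042088, 1/11 · 0.027047 = 0.0024588; summing to 0.059785.
Dividing through by the total gives posterior P(box A | data) = 0.041056, P(box B | data) = 0.21383, P(box C | data) = 0.70398, P(box D | data) = 0.041128.
So P(purple next | data) = Σ P(purple next | H) P(H | data) = (9/10)(0.041056) + (3/4)(0.21383) + (1/6)(0.70398) + (9/11)(0.041128) = 0.34831.

0.348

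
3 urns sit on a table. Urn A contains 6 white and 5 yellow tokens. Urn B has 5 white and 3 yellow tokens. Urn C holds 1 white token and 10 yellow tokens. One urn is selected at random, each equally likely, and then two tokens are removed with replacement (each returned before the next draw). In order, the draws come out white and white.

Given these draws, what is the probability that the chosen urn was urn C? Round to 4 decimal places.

0.0119

Compute the likelihood of the observed sequence for each case: P(data | urn A) = (6/11)(6/11) = 0.29752; P(data | urn B) = (5/8)(5/8) = 0.39062; P(data | urn C) = (1/11)(1/11) = 0.0082645.
The prior-weighted likelihoods are 1/3 · 0.29752 = 0.099174, 1/3 · 0.39062 = 0.13021, 1/3 · 0.0082645 = 0.0027548; with total 0.23214.
By Bayes' rule, P(urn C | data) = (0.0027548) / (0.23214) = 0.011867.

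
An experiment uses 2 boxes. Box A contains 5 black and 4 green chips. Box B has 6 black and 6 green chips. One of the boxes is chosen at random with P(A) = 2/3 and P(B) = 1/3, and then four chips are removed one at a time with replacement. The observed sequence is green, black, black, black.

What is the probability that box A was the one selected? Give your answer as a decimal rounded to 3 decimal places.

0.709

Under each hypothesis, the probability of the observed sequence is: P(data | box A) = (4/9)(5/9)(5/9)(5/9) = 0.076208; P(data | box B) = (6/12)(6/12)(6/12)(6/12) = 0.0625.
The prior-weighted likelihoods are 2/3 · 0.076208 = 0.050805, 1/3 · 0.0625 = 0.020833; summing to 0.071639.
By Bayes' rule, P(box A | data) = (0.050805) / (0.071639) = 0.70919.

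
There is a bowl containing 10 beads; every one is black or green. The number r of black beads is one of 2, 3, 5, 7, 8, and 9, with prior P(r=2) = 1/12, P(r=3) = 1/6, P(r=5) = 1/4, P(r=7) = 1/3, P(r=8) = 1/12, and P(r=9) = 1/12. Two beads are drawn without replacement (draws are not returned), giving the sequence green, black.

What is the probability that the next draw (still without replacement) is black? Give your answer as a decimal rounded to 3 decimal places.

0.562

Under each hypothesis, the probability of the observed sequence is: P(data | r = 2) = (8/10)(2/9) = 8/45; P(data | r = 3) = (7/10)(3/9) = 7/30; P(data | r = 5) = (5/10)(5/9) = 5/18; P(data | r = 7) = (3/10)(7/9) = 7/30; P(data | r = 8) = (2/10)(8/9) = 8/45; P(data | r = 9) = (1/10)(9/9) = 1/10.
Weighting by the prior gives 1/12 · 8/45 = 2/135, 1/6 · 7/30 = 7/180, 1/4 · 5/18 = 5/72, 1/3 · 7/30 = 7/90, 1/12 · 8/45 = 2/135, 1/12 · 1/10 = 1/120; summing to 121/540.
Dividing through by the total gives posterior P(r = 2 | data) = 8/121, P(r = 3 | data) = 21/121, P(r = 5 | data) = 75/242, P(r = 7 | data) = 42/121, P(r = 8 | data) = 8/121, P(r = 9 | data) = 9/242.
So P(black next | data) = Σ P(black next | H) P(H | data) = (1/8)(8/121) + (1/4)(21/121) + (1/2)(75/242) + (3/4)(42/121) + (7/8)(8/121) + (1)(9/242) = 68/121.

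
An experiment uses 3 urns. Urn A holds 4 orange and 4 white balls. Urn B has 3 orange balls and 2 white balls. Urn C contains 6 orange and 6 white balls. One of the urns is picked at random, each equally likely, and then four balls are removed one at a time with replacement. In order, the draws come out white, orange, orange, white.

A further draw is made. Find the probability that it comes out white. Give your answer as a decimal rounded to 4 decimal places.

Under each hypothesis, the probability of the observed sequence is: P(data | urn A) = (4/8)(4/8)(4/8)(4/8) = 0.0625; P(data | urn B) = (2/5)(3/5)(3/5)(2/5) = 0.0576; P(data | urn C) = (6/12)(6/12)(6/12)(6/12) = 0.0625.
Weighting by the prior gives 1/3 · 0.0625 = 0.020833, 1/3 · 0.0576 = 0.0192, 1/3 · 0.0625 = 0.020833; summing to 0.060867.
The posterior is then P(urn A | data) = 0.34228, P(urn B | data) = 0.31544, P(urn C | data) = 0.34228.
The predictive probability is P(white next | data) = (1/2)(0.34228) + (2/5)(0.31544) + (1/2)(0.34228) = 0.46846.

0.4685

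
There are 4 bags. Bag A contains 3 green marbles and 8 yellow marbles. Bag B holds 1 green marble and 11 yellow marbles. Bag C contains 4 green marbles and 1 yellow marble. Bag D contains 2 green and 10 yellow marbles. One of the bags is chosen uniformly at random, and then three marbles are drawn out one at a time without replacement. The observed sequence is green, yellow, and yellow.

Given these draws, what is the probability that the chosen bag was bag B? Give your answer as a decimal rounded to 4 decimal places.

Under each hypothesis, the probability of the observed sequence is: P(data | bag A) = (3/11)(8/10)(7/9) = 0.1697; P(data | bag B) = (1/12)(11/11)(10/10) = 0.083333; P(data | bag C) = (4/5)(1/4)(0/3) = 0; P(data | bag D) = (2/12)(10/11)(9/10) = 0.13636.
The prior-weighted likelihoods are 1/4 · 0.1697 = 0.042424, 1/4 · 0.083333 = 0.020833, 1/4 · 0 = 0, 1/4 · 0.13636 = 0.034091; these sum to 0.097348.
By Bayes' rule, P(bag B | data) = (0.020833) / (0.097348) = 0.21401.

0.2140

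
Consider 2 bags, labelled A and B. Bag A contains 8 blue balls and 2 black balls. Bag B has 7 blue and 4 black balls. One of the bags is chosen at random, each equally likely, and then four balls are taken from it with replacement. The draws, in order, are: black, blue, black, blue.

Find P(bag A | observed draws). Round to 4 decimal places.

0.3234

The likelihood of the observed sequence under each hypothesis: P(data | bag A) = (2/10)(8/10)(2/10)(8/10) = 0.0256; P(data | bag B) = (4/11)(7/11)(4/11)(7/11) = 0.053548.
Multiplying each by its prior: 1/2 · 0.0256 = 0.0128, 1/2 · 0.053548 = 0.026774; these sum to 0.039574.
By Bayes' rule, P(bag A | data) = (0.0128) / (0.039574) = 0.32344.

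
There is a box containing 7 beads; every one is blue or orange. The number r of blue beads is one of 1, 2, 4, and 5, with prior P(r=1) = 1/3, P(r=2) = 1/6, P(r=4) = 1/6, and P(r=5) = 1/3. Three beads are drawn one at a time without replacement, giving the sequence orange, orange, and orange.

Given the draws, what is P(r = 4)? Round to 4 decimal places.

0.0196

The likelihood of the observed sequence under each hypothesis: P(data | r = 1) = (6/7)(5/6)(4/5) = 4/7; P(data | r = 2) = (5/7)(4/6)(3/5) = 2/7; P(data | r = 4) = (3/7)(2/6)(1/5) = 1/35; P(data | r = 5) = (2/7)(1/6)(0/5) = 0.
The prior-weighted likelihoods are 1/3 · 4/7 = 4/21, 1/6 · 2/7 = 1/21, 1/6 · 1/35 = 1/210, 1/3 · 0 = 0; summing to 17/70.
So P(r = 4 | data) = (1/210) / (17/70) = 1/51.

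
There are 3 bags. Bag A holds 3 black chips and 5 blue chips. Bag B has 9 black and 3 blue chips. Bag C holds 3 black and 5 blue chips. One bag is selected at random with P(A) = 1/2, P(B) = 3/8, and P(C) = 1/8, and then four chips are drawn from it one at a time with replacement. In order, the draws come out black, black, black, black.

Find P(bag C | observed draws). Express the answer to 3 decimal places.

For each hypothesis, P(data | H) works out to: P(data | bag A) = (3/8)(3/8)(3/8)(3/8) = 0.019775; P(data | bag B) = (9/12)(9/12)(9/12)(9/12) = 0.31641; P(data | bag C) = (3/8)(3/8)(3/8)(3/8) = 0.019775.
Weighting by the prior gives 1/2 · 0.019775 = 0.0098877, 3/8 · 0.31641 = 0.11865, 1/8 · 0.019775 = 0.0024719; these sum to 0.13101.
Hence P(bag C | data) = (0.0024719) / (0.13101) = 0.018868.

0.019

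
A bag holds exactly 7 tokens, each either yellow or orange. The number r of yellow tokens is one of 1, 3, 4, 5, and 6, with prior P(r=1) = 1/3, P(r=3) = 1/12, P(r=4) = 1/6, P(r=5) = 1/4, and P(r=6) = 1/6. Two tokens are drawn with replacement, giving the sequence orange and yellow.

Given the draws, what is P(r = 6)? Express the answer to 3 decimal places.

0.118

Compute the likelihood of the observed sequence for each case: P(data | r = 1) = (6/7)(1/7) = 6/49; P(data | r = 3) = (4/7)(3/7) = 12/49; P(data | r = 4) = (3/7)(4/7) = 12/49; P(data | r = 5) = (2/7)(5/7) = 10/49; P(data | r = 6) = (1/7)(6/7) = 6/49.
Weighting by the prior gives 1/3 · 6/49 = 2/49, 1/12 · 12/49 = 1/49, 1/6 · 12/49 = 2/49, 1/4 · 10/49 = 5/98, 1/6 · 6/49 = 1/49; these sum to 17/98.
Therefore the posterior P(r = 6 | data) = (1/49) / (17/98) = 2/17.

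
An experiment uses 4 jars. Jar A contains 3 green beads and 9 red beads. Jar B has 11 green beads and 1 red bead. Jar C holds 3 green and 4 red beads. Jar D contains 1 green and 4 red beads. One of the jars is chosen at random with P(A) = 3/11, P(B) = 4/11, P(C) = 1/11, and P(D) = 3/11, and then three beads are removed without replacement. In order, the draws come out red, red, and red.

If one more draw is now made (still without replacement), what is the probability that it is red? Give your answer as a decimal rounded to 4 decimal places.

0.5660

The likelihood of the observed sequence under each hypothesis: P(data | jar A) = (9/12)(8/11)(7/10) = 0.38182; P(data | jar B) = (1/12)(0/11) = 0; P(data | jar C) = (4/7)(3/6)(2/5) = 0.11429; P(data | jar D) = (4/5)(3/4)(2/3) = 0.4.
The prior-weighted likelihoods are 3/11 · 0.38182 = 0.10413, 4/11 · 0 = 0, 1/11 · 0.11429 = 0.01039, 3/11 · 0.4 = 0.10909; with total 0.22361.
Normalising, the posterior is P(jar A | data) = 0.46568, P(jar B | data) = 0, P(jar C | data) = 0.046463, P(jar D | data) = 0.48786.
The predictive probability is P(red next | data) = (2/3)(0.46568) + (1/4)(0.046463) + (1/2)(0.48786) = 0.566.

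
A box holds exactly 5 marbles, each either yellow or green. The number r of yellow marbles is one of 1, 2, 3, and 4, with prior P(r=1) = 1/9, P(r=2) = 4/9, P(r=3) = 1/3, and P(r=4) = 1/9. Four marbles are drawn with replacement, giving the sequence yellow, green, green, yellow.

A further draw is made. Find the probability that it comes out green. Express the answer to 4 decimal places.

0.5127

For each hypothesis, P(data | H) works out to: P(data | r = 1) = (1/5)(4/5)(4/5)(1/5) = 0.0256; P(data | r = 2) = (2/5)(3/5)(3/5)(2/5) = 0.0576; P(data | r = 3) = (3/5)(2/5)(2/5)(3/5) = 0.0576; P(data | r = 4) = (4/5)(1/5)(1/5)(4/5) = 0.0256.
The prior-weighted likelihoods are 1/9 · 0.0256 = 0.0028444, 4/9 · 0.0576 = 0.0256, 1/3 · 0.0576 = 0.0192, 1/9 · 0.0256 = 0.0028444; these sum to 0.050489.
Normalising, the posterior is P(r = 1 | data) = 0.056338, P(r = 2 | data) = 0.50704, P(r = 3 | data) = 0.38028, P(r = 4 | data) = 0.056338.
The predictive probability is P(green next | data) = (4/5)(0.056338) + (3/5)(0.50704) + (2/5)(0.38028) + (1/5)(0.056338) = 0.51268.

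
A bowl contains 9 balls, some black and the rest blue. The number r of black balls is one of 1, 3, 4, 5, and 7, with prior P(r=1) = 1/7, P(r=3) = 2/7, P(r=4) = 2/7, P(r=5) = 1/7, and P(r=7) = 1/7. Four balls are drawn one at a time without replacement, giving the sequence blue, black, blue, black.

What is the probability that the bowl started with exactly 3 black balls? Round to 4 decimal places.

The likelihood of the observed sequence under each hypothesis: P(data | r = 1) = (8/9)(1/8)(7/7)(0/6) = 0; P(data | r = 3) = (6/9)(3/8)(5/7)(2/6) = 0.059524; P(data | r = 4) = (5/9)(4/8)(4/7)(3/6) = 0.079365; P(data | r = 5) = (4/9)(5/8)(3/7)(4/6) = 0.079365; P(data | r = 7) = (2/9)(7/8)(1/7)(6/6) = 0.027778.
Multiplying each by its prior: 1/7 · 0 = 0, 2/7 · 0.059524 = 0.017007, 2/7 · 0.079365 = 0.022676, 1/7 · 0.079365 = 0.011338, 1/7 · 0.027778 = 0.0039683; summing to 0.054989.
By Bayes' rule, P(r = 3 | data) = (0.017007) / (0.054989) = 0.30928.

0.3093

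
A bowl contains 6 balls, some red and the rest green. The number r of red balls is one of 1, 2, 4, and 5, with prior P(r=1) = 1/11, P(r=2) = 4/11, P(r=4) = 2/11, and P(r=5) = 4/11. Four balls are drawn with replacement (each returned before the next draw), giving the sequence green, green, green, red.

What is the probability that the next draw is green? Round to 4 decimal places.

For each hypothesis, P(data | H) works out to: P(data | r = 1) = (5/6)(5/6)(5/6)(1/6) = 0.096451; P(data | r = 2) = (4/6)(4/6)(4/6)(2/6) = 0.098765; P(data | r = 4) = (2/6)(2/6)(2/6)(4/6) = 0.024691; P(data | r = 5) = (1/6)(1/6)(1/6)(5/6) = 0.003858.
Multiplying each by its prior: 1/11 · 0.096451 = 0.0087682, 4/11 · 0.098765 = 0.035915, 2/11 · 0.024691 = 0.0044893, 4/11 · 0.003858 = 0.0014029; these sum to 0.050575.
Normalising, the posterior is P(r = 1 | data) = 0.17337, P(r = 2 | data) = 0.71012, P(r = 4 | data) = 0.088766, P(r = 5 | data) = 0.027739.
The predictive probability is P(green next | data) = (5/6)(0.17337) + (2/3)(0.71012) + (1/3)(0.088766) + (1/6)(0.027739) = 0.6521.

0.6521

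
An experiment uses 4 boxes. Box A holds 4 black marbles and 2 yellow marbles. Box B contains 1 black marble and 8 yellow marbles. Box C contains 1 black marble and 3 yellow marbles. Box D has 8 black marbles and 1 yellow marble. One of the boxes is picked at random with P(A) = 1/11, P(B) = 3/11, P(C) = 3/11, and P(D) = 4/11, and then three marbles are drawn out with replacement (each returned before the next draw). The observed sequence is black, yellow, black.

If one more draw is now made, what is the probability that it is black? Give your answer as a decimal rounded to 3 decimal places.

0.668

Under each hypothesis, the probability of the observed sequence is: P(data | box A) = (4/6)(2/6)(4/6) = 0.14815; P(data | box B) = (1/9)(8/9)(1/9) = 0.010974; P(data | box C) = (1/4)(3/4)(1/4) = 0.046875; P(data | box D) = (8/9)(1/9)(8/9) = 0.087791.
The prior-weighted likelihoods are 1/11 · 0.14815 = 0.013468, 3/11 · 0.010974 = 0.0029929, 3/11 · 0.046875 = 0.012784, 4/11 · 0.087791 = 0.031924; with total 0.061169.
Dividing through by the total gives posterior P(box A | data) = 0.22018, P(box B | data) = 0.048928, P(box C | data) = 0.209, P(box D | data) = 0.5219.
The predictive probability is P(black next | data) = (2/3)(0.22018) + (1/9)(0.048928) + (1/4)(0.209) + (8/9)(0.5219) = 0.66838.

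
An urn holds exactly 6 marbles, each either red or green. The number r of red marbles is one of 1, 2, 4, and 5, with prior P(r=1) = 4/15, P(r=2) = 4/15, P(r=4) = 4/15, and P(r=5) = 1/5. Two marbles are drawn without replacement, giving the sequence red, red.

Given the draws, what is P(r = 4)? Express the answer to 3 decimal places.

Compute the likelihood of the observed sequence for each case: P(data | r = 1) = (1/6)(0/5) = 0; P(data | r = 2) = (2/6)(1/5) = 1/15; P(data | r = 4) = (4/6)(3/5) = 2/5; P(data | r = 5) = (5/6)(4/5) = 2/3.
The prior-weighted likelihoods are 4/15 · 0 = 0, 4/15 · 1/15 = 4/225, 4/15 · 2/5 = 8/75, 1/5 · 2/3 = 2/15; summing to 58/225.
By Bayes' rule, P(r = 4 | data) = (8/75) / (58/225) = 12/29.

0.414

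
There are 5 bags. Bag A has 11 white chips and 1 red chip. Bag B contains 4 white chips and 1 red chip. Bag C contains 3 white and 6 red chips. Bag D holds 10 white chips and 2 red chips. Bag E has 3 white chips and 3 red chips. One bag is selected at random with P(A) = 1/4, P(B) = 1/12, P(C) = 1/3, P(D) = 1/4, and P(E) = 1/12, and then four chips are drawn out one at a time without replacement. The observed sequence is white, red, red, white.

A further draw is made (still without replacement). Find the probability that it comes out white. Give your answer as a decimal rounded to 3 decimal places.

Compute the likelihood of the observed sequence for each case: P(data | bag A) = (11/12)(1/11)(0/10) = 0; P(data | bag B) = (4/5)(1/4)(0/3) = 0; P(data | bag C) = (3/9)(6/8)(5/7)(2/6) = 0.059524; P(data | bag D) = (10/12)(2/11)(1/10)(9/9) = 0.015152; P(data | bag E) = (3/6)(3/5)(2/4)(2/3) = 0.1.
The prior-weighted likelihoods are 1/4 · 0 = 0, 1/12 · 0 = 0, 1/3 · 0.059524 = 0.019841, 1/4 · 0.015152 = 0.0037879, 1/12 · 0.1 = 0.0083333; these sum to 0.031962.
Dividing through by the total gives posterior P(bag A | data) = 0, P(bag B | data) = 0, P(bag C | data) = 0.62077, P(bag D | data) = 0.11851, P(bag E | data) = 0.26072.
So P(white next | data) = Σ P(white next | H) P(H | data) = (1/5)(0.62077) + (1)(0.11851) + (1/2)(0.26072) = 0.37302.

0.373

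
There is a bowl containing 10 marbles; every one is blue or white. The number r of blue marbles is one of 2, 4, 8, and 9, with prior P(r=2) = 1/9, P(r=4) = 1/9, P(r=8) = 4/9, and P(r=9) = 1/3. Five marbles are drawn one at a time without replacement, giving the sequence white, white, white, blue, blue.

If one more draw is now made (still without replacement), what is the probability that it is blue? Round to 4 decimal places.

0.2727

Compute the likelihood of the observed sequence for each case: P(data | r = 2) = (8/10)(7/9)(6/8)(2/7)(1/6) = 0.022222; P(data | r = 4) = (6/10)(5/9)(4/8)(4/7)(3/6) = 0.047619; P(data | r = 8) = (2/10)(1/9)(0/8) = 0; P(data | r = 9) = (1/10)(0/9) = 0.
The prior-weighted likelihoods are 1/9 · 0.022222 = 0.0024691, 1/9 · 0.047619 = 0.005291, 4/9 · 0 = 0, 1/3 · 0 = 0; these sum to 0.0077601.
Normalising, the posterior is P(r = 2 | data) = 0.31818, P(r = 4 | data) = 0.68182, P(r = 8 | data) = 0, P(r = 9 | data) = 0.
Averaging over the posterior, P(blue next | data) = (0)(0.31818) + (2/5)(0.68182) = 0.27273.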